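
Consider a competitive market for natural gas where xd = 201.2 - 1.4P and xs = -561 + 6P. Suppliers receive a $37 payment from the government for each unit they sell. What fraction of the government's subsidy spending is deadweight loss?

DWL / government spending = 7/33

Pre-subsidy: 201.2 - 1.4P = -561 + 6P gives P* = 103, x* = 57.
With the subsidy, sellers receive Ps = Pb + 37 for each unit, where Pb is the price buyers pay.
Supply in terms of Pb becomes xs = -561 + 6(Pb + 37) = -339 + 6Pb. Setting this equal to demand: 201.2 - 1.4Pb = -339 + 6Pb, so Pb = 73.
Sellers receive Ps = 73 + 37 = 110; x' = 201.2 − 1.4·73 = 99.
ΔCS = ½(57 + 99)(103 − 73) = 2340; ΔPS = ½(57 + 99)(110 − 103) = 546.
Government spending = 37 × 99 = 3663.
DWL = ½ × 37 × (99 − 57) = 777; fraction = 777 / 3663 = 7/33.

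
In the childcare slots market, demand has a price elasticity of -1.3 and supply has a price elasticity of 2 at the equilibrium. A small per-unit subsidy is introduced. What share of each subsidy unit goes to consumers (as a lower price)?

Consumer share = 20/33

For a small subsidy around the equilibrium, the benefit split depends on the relative slopes, which at a point are proportional to the elasticities.
Buyer share = εs/(εs + |εd|) = 2/(2 + 1.3) = 20/33; seller share = |εd|/(εs + |εd|) = 13/33.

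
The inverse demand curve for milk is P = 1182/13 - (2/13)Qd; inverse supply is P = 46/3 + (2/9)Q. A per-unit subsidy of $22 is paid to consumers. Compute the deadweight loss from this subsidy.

Pre-subsidy: 1182/13 - (2/13)Q = 46/3 + (2/9)Q gives Q* = 201 and P* = 60.
With the rebate, buyers effectively pay Pb = Ps − 22, where Ps is the price sellers receive.
On the curves, Pb = 1182/13 - (2/13)Q and Ps = 46/3 + (2/9)Q; the wedge Ps − Pb = 22 gives 46/3 + (2/9)Q − (1182/13 - (2/13)Q) = 22, so Q' = 259.5.
Then Pb = 1182/13 − (2/13)·259.5 = 51 and Ps = 46/3 + (2/9)·259.5 = 73.
The subsidy expands output by 259.5 − 201 = 58.5 past the efficient level; on those units the gap between marginal cost and willingness to pay runs from 0 up to 22.
DWL = ½ × 22 × 58.5 = 643.5.

Deadweight loss = $643.5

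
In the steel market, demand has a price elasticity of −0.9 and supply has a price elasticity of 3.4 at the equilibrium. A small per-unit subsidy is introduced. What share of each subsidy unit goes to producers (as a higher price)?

For a small subsidy around the equilibrium, the benefit split depends on the relative slopes, which at a point are proportional to the elasticities.
Buyer share = εs/(εs + |εd|) = 3.4/(3.4 + 0.9) = 34/43; seller share = |εd|/(εs + |εd|) = 9/43.
So producers capture 9/43 of the subsidy.

Producer share = 9/43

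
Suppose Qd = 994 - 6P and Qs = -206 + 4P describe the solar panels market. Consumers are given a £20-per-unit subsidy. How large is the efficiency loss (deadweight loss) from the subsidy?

Pre-subsidy: 994 - 6P = -206 + 4P gives P* = 120, Q* = 274.
With the rebate, buyers effectively pay Pb = Ps − 20, where Ps is the price sellers receive.
Demand in terms of Ps becomes Qd = 994 − 6(Ps − 20) = 1114 - 6Ps. Setting this equal to supply: 1114 - 6Ps = -206 + 4Ps, so Ps = 132.
Buyers pay Pb = 132 − 20 = 112; Q' = -206 + 4·132 = 322.
The subsidy expands output by 322 − 274 = 48 past the efficient level; on those units the gap between marginal cost and willingness to pay runs from 0 up to 20.
DWL = ½ × 20 × 48 = 480.

Deadweight loss = £480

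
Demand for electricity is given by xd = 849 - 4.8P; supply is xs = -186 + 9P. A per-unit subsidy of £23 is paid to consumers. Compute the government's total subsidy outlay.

Government cost = £12903

Pre-subsidy: 849 - 4.8P = -186 + 9P gives P* = 75, x* = 489.
With the rebate, buyers effectively pay Pb = Ps − 23, where Ps is the price sellers receive.
Demand in terms of Ps becomes xd = 849 − 4.8(Ps − 23) = 959.4 - 4.8Ps. Setting this equal to supply: 959.4 - 4.8Ps = -186 + 9Ps, so Ps = 83.
Buyers pay Pb = 83 − 23 = 60; x' = -186 + 9·83 = 561.
Government outlay = subsidy × quantity = 23 × 561 = 12903.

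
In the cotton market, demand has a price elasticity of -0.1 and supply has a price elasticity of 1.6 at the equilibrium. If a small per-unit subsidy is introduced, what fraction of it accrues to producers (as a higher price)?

Producer share = 1/17

For a small subsidy around the equilibrium, the benefit split depends on the relative slopes, which at a point are proportional to the elasticities.
Buyer share = εs/(εs + |εd|) = 1.6/(1.6 + 0.1) = 16/17; seller share = |εd|/(εs + |εd|) = 1/17.
So producers capture 1/17 of the subsidy.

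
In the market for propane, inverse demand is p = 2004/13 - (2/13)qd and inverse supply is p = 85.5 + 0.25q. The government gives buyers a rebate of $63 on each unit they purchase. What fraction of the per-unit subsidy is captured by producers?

Producer share = 13/21

Pre-subsidy: 2004/13 - (2/13)q = 85.5 + 0.25q gives q* = 170 and p* = 128.
With the rebate, buyers effectively pay pb = ps − 63, where ps is the price sellers receive.
On the curves, pb = 2004/13 - (2/13)q and ps = 85.5 + 0.25q; the wedge ps − pb = 63 gives 85.5 + 0.25q − (2004/13 - (2/13)q) = 63, so q' = 326.
Then pb = 2004/13 − (2/13)·326 = 104 and ps = 85.5 + 0.25·326 = 167.
Buyers' price falls by p* − pb = 128 − 104 = 24; sellers' price rises by ps − p* = 167 − 128 = 39.
So producers capture 39/63 = 13/21 of each unit of subsidy.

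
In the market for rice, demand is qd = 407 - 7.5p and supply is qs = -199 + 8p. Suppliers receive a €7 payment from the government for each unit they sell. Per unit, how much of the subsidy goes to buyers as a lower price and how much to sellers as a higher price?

Pre-subsidy: 407 - 7.5p = -199 + 8p gives p* = 1212/31, q* = 3527/31.
With the subsidy, sellers receive ps = pb + 7 for each unit, where pb is the price buyers pay.
Supply in terms of pb becomes qs = -199 + 8(pb + 7) = -143 + 8pb. Setting this equal to demand: 407 - 7.5pb = -143 + 8pb, so pb = 1100/31.
Sellers receive ps = 1100/31 + 7 = 1317/31; q' = 407 − 7.5·(1100/31) = 4367/31.
Buyers' price falls by p* − pb = 1212/31 − 1100/31 = 112/31; sellers' price rises by ps − p* = 1317/31 − 1212/31 = 105/31.

Buyers gain 112/31 per unit; sellers gain 105/31 per unit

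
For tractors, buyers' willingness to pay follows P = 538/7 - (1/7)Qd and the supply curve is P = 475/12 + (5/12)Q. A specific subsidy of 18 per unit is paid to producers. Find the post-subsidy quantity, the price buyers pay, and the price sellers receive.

Pre-subsidy: 538/7 - (1/7)Q = 475/12 + (5/12)Q gives Q* = 3131/47 and P* = 3165/47.
With the subsidy, sellers receive Ps = Pb + 18 for each unit, where Pb is the price buyers pay.
On the curves, Pb = 538/7 - (1/7)Q and Ps = 475/12 + (5/12)Q; the wedge Ps − Pb = 18 gives 475/12 + (5/12)Q − (538/7 - (1/7)Q) = 18, so Q' = 4643/47.
Then Pb = 538/7 − (1/7)·(4643/47) = 2949/47 and Ps = 475/12 + (5/12)·(4643/47) = 3795/47.

Q' = 4643/47; buyers pay 2949/47; sellers receive 3795/47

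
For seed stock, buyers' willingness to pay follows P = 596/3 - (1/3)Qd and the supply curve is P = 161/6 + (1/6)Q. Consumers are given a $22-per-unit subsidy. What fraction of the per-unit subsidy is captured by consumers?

Consumer share = 2/3

Pre-subsidy: 596/3 - (1/3)Q = 161/6 + (1/6)Q gives Q* = 1031/3 and P* = 757/9.
With the rebate, buyers effectively pay Pb = Ps − 22, where Ps is the price sellers receive.
On the curves, Pb = 596/3 - (1/3)Q and Ps = 161/6 + (1/6)Q; the wedge Ps − Pb = 22 gives 161/6 + (1/6)Q − (596/3 - (1/3)Q) = 22, so Q' = 1163/3.
Then Pb = 596/3 − (1/3)·(1163/3) = 625/9 and Ps = 161/6 + (1/6)·(1163/3) = 823/9.
Buyers' price falls by P* − Pb = 757/9 − 625/9 = 44/3; sellers' price rises by Ps − P* = 823/9 − 757/9 = 22/3.
So consumers capture (44/3)/22 = 2/3 of each unit of subsidy.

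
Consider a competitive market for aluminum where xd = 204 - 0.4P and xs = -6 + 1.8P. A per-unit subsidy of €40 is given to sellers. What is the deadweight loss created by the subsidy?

Pre-subsidy: 204 - 0.4P = -6 + 1.8P gives P* = 1050/11, x* = 1824/11.
With the subsidy, sellers receive Ps = Pb + 40 for each unit, where Pb is the price buyers pay.
Supply in terms of Pb becomes xs = -6 + 1.8(Pb + 40) = 66 + 1.8Pb. Setting this equal to demand: 204 - 0.4Pb = 66 + 1.8Pb, so Pb = 690/11.
Sellers receive Ps = 690/11 + 40 = 1130/11; x' = 204 − 0.4·(690/11) = 1968/11.
The subsidy expands output by 1968/11 − 1824/11 = 144/11 past the efficient level; on those units the gap between marginal cost and willingness to pay runs from 0 up to 40.
DWL = ½ × 40 × 144/11 = 2880/11.

Deadweight loss = 2880/11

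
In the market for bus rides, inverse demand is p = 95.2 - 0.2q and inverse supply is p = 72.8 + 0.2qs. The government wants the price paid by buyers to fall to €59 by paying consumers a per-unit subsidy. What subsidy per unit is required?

At a buyer price of 59, quantity demanded is 476 − 5·59 = 181.
Sellers supply 181 only when they receive ps = 72.8 + 0.2·181 = 109.
s = ps − pb = 109 − 59 = 50.

Required subsidy s = €50 per unit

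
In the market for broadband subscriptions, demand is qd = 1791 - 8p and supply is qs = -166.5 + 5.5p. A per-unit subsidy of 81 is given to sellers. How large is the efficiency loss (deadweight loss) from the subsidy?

Pre-subsidy: 1791 - 8p = -166.5 + 5.5p gives p* = 145, q* = 631.
With the subsidy, sellers receive ps = pb + 81 for each unit, where pb is the price buyers pay.
Supply in terms of pb becomes qs = -166.5 + 5.5(pb + 81) = 279 + 5.5pb. Setting this equal to demand: 1791 - 8pb = 279 + 5.5pb, so pb = 112.
Sellers receive ps = 112 + 81 = 193; q' = 1791 − 8·112 = 895.
The subsidy expands output by 895 − 631 = 264 past the efficient level; on those units the gap between marginal cost and willingness to pay runs from 0 up to 81.
DWL = ½ × 81 × 264 = 10692.

Deadweight loss = 10692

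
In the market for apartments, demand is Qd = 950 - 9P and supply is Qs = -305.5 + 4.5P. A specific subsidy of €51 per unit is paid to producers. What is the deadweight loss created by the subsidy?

Pre-subsidy: 950 - 9P = -305.5 + 4.5P gives P* = 93, Q* = 113.
With the subsidy, sellers receive Ps = Pb + 51 for each unit, where Pb is the price buyers pay.
Supply in terms of Pb becomes Qs = -305.5 + 4.5(Pb + 51) = -76 + 4.5Pb. Setting this equal to demand: 950 - 9Pb = -76 + 4.5Pb, so Pb = 76.
Sellers receive Ps = 76 + 51 = 127; Q' = 950 − 9·76 = 266.
The subsidy expands output by 266 − 113 = 153 past the efficient level; on those units the gap between marginal cost and willingness to pay runs from 0 up to 51.
DWL = ½ × 51 × 153 = 3901.5.

Deadweight loss = €3901.5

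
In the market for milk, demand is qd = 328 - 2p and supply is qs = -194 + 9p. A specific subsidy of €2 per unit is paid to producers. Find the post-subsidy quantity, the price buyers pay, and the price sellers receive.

q' = 2600/11; buyers pay 504/11; sellers receive 526/11

Pre-subsidy: 328 - 2p = -194 + 9p gives p* = 522/11, q* = 2564/11.
With the subsidy, sellers receive ps = pb + 2 for each unit, where pb is the price buyers pay.
Supply in terms of pb becomes qs = -194 + 9(pb + 2) = -176 + 9pb. Setting this equal to demand: 328 - 2pb = -176 + 9pb, so pb = 504/11.
Sellers receive ps = 504/11 + 2 = 526/11; q' = 328 − 2·(504/11) = 2600/11.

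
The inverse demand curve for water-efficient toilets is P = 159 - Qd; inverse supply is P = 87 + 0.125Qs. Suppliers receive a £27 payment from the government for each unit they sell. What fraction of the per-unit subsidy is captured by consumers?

Consumer share = 8/9

Pre-subsidy: 159 - Q = 87 + 0.125Q gives Q* = 64 and P* = 95.
With the subsidy, sellers receive Ps = Pb + 27 for each unit, where Pb is the price buyers pay.
On the curves, Pb = 159 - Q and Ps = 87 + 0.125Q; the wedge Ps − Pb = 27 gives 87 + 0.125Q − (159 - Q) = 27, so Q' = 88.
Then Pb = 159 − 1·88 = 71 and Ps = 87 + 0.125·88 = 98.
Buyers' price falls by P* − Pb = 95 − 71 = 24; sellers' price rises by Ps − P* = 98 − 95 = 3.
So consumers capture 24/27 = 8/9 of each unit of subsidy.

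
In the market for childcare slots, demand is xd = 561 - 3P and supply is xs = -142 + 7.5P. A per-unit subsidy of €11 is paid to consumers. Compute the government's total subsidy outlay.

Government cost = 29546/7

Pre-subsidy: 561 - 3P = -142 + 7.5P gives P* = 1406/21, x* = 2521/7.
With the rebate, buyers effectively pay Pb = Ps − 11, where Ps is the price sellers receive.
Demand in terms of Ps becomes xd = 561 − 3(Ps − 11) = 594 - 3Ps. Setting this equal to supply: 594 - 3Ps = -142 + 7.5Ps, so Ps = 1472/21.
Buyers pay Pb = 1472/21 − 11 = 1241/21; x' = -142 + 7.5·(1472/21) = 2686/7.
Government outlay = subsidy × quantity = 11 × 2686/7 = 29546/7.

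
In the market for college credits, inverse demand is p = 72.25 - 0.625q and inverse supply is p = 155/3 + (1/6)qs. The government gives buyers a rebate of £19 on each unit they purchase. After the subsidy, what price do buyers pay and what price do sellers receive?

Buyers pay £41; sellers receive £60

Pre-subsidy: 72.25 - 0.625q = 155/3 + (1/6)q gives q* = 26 and p* = 56.
With the rebate, buyers effectively pay pb = ps − 19, where ps is the price sellers receive.
On the curves, pb = 72.25 - 0.625q and ps = 155/3 + (1/6)q; the wedge ps − pb = 19 gives 155/3 + (1/6)q − (72.25 - 0.625q) = 19, so q' = 50.
Then pb = 72.25 − 0.625·50 = 41 and ps = 155/3 + (1/6)·50 = 60.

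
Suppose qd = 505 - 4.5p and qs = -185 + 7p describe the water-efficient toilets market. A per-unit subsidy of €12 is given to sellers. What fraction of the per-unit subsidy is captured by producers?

Pre-subsidy: 505 - 4.5p = -185 + 7p gives p* = 60, q* = 235.
With the subsidy, sellers receive ps = pb + 12 for each unit, where pb is the price buyers pay.
Supply in terms of pb becomes qs = -185 + 7(pb + 12) = -101 + 7pb. Setting this equal to demand: 505 - 4.5pb = -101 + 7pb, so pb = 1212/23.
Sellers receive ps = 1212/23 + 12 = 1488/23; q' = 505 − 4.5·(1212/23) = 6161/23.
Buyers' price falls by p* − pb = 60 − 1212/23 = 168/23; sellers' price rises by ps − p* = 1488/23 − 60 = 108/23.
So producers capture (108/23)/12 = 9/23 of each unit of subsidy.

Producer share = 9/23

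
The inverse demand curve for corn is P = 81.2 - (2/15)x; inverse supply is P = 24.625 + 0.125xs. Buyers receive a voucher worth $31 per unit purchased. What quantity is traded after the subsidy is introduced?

Pre-subsidy: 81.2 - (2/15)x = 24.625 + 0.125x gives x* = 219 and P* = 52.
With the rebate, buyers effectively pay Pb = Ps − 31, where Ps is the price sellers receive.
On the curves, Pb = 81.2 - (2/15)x and Ps = 24.625 + 0.125x; the wedge Ps − Pb = 31 gives 24.625 + 0.125x − (81.2 - (2/15)x) = 31, so x' = 339.
Then Pb = 81.2 − (2/15)·339 = 36 and Ps = 24.625 + 0.125·339 = 67.

x' = 339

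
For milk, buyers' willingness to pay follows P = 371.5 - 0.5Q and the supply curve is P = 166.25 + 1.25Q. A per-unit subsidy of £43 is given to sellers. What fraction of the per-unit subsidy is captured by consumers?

Consumer share = 2/7

Pre-subsidy: 371.5 - 0.5Q = 166.25 + 1.25Q gives Q* = 821/7 and P* = 2190/7.
With the subsidy, sellers receive Ps = Pb + 43 for each unit, where Pb is the price buyers pay.
On the curves, Pb = 371.5 - 0.5Q and Ps = 166.25 + 1.25Q; the wedge Ps − Pb = 43 gives 166.25 + 1.25Q − (371.5 - 0.5Q) = 43, so Q' = 993/7.
Then Pb = 371.5 − 0.5·(993/7) = 2104/7 and Ps = 166.25 + 1.25·(993/7) = 2405/7.
Buyers' price falls by P* − Pb = 2190/7 − 2104/7 = 86/7; sellers' price rises by Ps − P* = 2405/7 − 2190/7 = 215/7.
So consumers capture (86/7)/43 = 2/7 of each unit of subsidy.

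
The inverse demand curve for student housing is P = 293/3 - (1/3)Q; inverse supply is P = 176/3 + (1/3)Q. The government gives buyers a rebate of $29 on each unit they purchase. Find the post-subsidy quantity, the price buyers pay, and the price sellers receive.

Pre-subsidy: 293/3 - (1/3)Q = 176/3 + (1/3)Q gives Q* = 58.5 and P* = 469/6.
With the rebate, buyers effectively pay Pb = Ps − 29, where Ps is the price sellers receive.
On the curves, Pb = 293/3 - (1/3)Q and Ps = 176/3 + (1/3)Q; the wedge Ps − Pb = 29 gives 176/3 + (1/3)Q − (293/3 - (1/3)Q) = 29, so Q' = 102.
Then Pb = 293/3 − (1/3)·102 = 191/3 and Ps = 176/3 + (1/3)·102 = 278/3.

Q' = 102; buyers pay 191/3; sellers receive 278/3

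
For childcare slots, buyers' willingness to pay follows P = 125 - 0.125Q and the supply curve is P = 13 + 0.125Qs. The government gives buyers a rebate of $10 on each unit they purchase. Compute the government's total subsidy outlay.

Government cost = $4880

Pre-subsidy: 125 - 0.125Q = 13 + 0.125Q gives Q* = 448 and P* = 69.
With the rebate, buyers effectively pay Pb = Ps − 10, where Ps is the price sellers receive.
On the curves, Pb = 125 - 0.125Q and Ps = 13 + 0.125Q; the wedge Ps − Pb = 10 gives 13 + 0.125Q − (125 - 0.125Q) = 10, so Q' = 488.
Then Pb = 125 − 0.125·488 = 64 and Ps = 13 + 0.125·488 = 74.
Government outlay = subsidy × quantity = 10 × 488 = 4880.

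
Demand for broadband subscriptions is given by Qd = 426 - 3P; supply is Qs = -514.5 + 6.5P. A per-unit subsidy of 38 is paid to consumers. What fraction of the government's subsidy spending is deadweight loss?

Pre-subsidy: 426 - 3P = -514.5 + 6.5P gives P* = 99, Q* = 129.
With the rebate, buyers effectively pay Pb = Ps − 38, where Ps is the price sellers receive.
Demand in terms of Ps becomes Qd = 426 − 3(Ps − 38) = 540 - 3Ps. Setting this equal to supply: 540 - 3Ps = -514.5 + 6.5Ps, so Ps = 111.
Buyers pay Pb = 111 − 38 = 73; Q' = -514.5 + 6.5·111 = 207.
ΔCS = ½(129 + 207)(99 − 73) = 4368; ΔPS = ½(129 + 207)(111 − 99) = 2016.
Government spending = 38 × 207 = 7866.
DWL = ½ × 38 × (207 − 129) = 1482; fraction = 1482 / 7866 = 13/69.

DWL / government spending = 13/69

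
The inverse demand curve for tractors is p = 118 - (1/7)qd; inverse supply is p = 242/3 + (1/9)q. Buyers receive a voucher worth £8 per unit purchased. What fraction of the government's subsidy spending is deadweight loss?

DWL / government spending = 3/34

Pre-subsidy: 118 - (1/7)q = 242/3 + (1/9)q gives q* = 147 and p* = 97.
With the rebate, buyers effectively pay pb = ps − 8, where ps is the price sellers receive.
On the curves, pb = 118 - (1/7)q and ps = 242/3 + (1/9)q; the wedge ps − pb = 8 gives 242/3 + (1/9)q − (118 - (1/7)q) = 8, so q' = 178.5.
Then pb = 118 − (1/7)·178.5 = 92.5 and ps = 242/3 + (1/9)·178.5 = 100.5.
ΔCS = ½(147 + 178.5)(97 − 92.5) = 732.375; ΔPS = ½(147 + 178.5)(100.5 − 97) = 569.625.
Government spending = 8 × 178.5 = 1428.
DWL = ½ × 8 × (178.5 − 147) = 126; fraction = 126 / 1428 = 3/34.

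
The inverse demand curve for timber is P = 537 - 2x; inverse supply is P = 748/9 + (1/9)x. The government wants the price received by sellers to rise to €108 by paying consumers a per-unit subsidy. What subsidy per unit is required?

Required subsidy s = €19 per unit

At a seller price of 108, quantity supplied is -748 + 9·108 = 224.
Buyers absorb 224 only when they pay Pb = 537 − 2·224 = 89.
s = Ps − Pb = 108 − 89 = 19.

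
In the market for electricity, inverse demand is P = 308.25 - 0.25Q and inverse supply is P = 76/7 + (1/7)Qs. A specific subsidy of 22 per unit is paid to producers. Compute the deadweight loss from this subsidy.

Deadweight loss = 616

Pre-subsidy: 308.25 - 0.25Q = 76/7 + (1/7)Q gives Q* = 757 and P* = 119.
With the subsidy, sellers receive Ps = Pb + 22 for each unit, where Pb is the price buyers pay.
On the curves, Pb = 308.25 - 0.25Q and Ps = 76/7 + (1/7)Q; the wedge Ps − Pb = 22 gives 76/7 + (1/7)Q − (308.25 - 0.25Q) = 22, so Q' = 813.
Then Pb = 308.25 − 0.25·813 = 105 and Ps = 76/7 + (1/7)·813 = 127.
The subsidy expands output by 813 − 757 = 56 past the efficient level; on those units the gap between marginal cost and willingness to pay runs from 0 up to 22.
DWL = ½ × 22 × 56 = 616.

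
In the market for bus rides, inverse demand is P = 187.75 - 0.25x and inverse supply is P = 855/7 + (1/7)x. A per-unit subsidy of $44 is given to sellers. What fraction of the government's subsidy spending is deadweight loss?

Pre-subsidy: 187.75 - 0.25x = 855/7 + (1/7)x gives x* = 167 and P* = 146.
With the subsidy, sellers receive Ps = Pb + 44 for each unit, where Pb is the price buyers pay.
On the curves, Pb = 187.75 - 0.25x and Ps = 855/7 + (1/7)x; the wedge Ps − Pb = 44 gives 855/7 + (1/7)x − (187.75 - 0.25x) = 44, so x' = 279.
Then Pb = 187.75 − 0.25·279 = 118 and Ps = 855/7 + (1/7)·279 = 162.
ΔCS = ½(167 + 279)(146 − 118) = 6244; ΔPS = ½(167 + 279)(162 − 146) = 3568.
Government spending = 44 × 279 = 12276.
DWL = ½ × 44 × (279 − 167) = 2464; fraction = 2464 / 12276 = 56/279.

DWL / government spending = 56/279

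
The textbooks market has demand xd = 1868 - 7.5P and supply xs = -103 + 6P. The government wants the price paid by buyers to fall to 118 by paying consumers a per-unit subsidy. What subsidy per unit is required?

Required subsidy s = 63 per unit

At a buyer price of 118, quantity demanded is 1868 − 7.5·118 = 983.
Sellers supply 983 only when they receive Ps with -103 + 6·Ps = 983, i.e. Ps = 181.
s = Ps − Pb = 181 − 118 = 63.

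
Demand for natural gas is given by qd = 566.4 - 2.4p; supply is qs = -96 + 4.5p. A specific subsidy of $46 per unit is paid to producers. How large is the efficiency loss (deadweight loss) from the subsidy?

Pre-subsidy: 566.4 - 2.4p = -96 + 4.5p gives p* = 96, q* = 336.
With the subsidy, sellers receive ps = pb + 46 for each unit, where pb is the price buyers pay.
Supply in terms of pb becomes qs = -96 + 4.5(pb + 46) = 111 + 4.5pb. Setting this equal to demand: 566.4 - 2.4pb = 111 + 4.5pb, so pb = 66.
Sellers receive ps = 66 + 46 = 112; q' = 566.4 − 2.4·66 = 408.
The subsidy expands output by 408 − 336 = 72 past the efficient level; on those units the gap between marginal cost and willingness to pay runs from 0 up to 46.
DWL = ½ × 46 × 72 = 1656.

Deadweight loss = $1656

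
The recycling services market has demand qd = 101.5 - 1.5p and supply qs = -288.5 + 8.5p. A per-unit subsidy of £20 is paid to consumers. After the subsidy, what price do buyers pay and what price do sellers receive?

Pre-subsidy: 101.5 - 1.5p = -288.5 + 8.5p gives p* = 39, q* = 43.
With the rebate, buyers effectively pay pb = ps − 20, where ps is the price sellers receive.
Demand in terms of ps becomes qd = 101.5 − 1.5(ps − 20) = 131.5 - 1.5ps. Setting this equal to supply: 131.5 - 1.5ps = -288.5 + 8.5ps, so ps = 42.
Buyers pay pb = 42 − 20 = 22; q' = -288.5 + 8.5·42 = 68.5.

Buyers pay £22; sellers receive £42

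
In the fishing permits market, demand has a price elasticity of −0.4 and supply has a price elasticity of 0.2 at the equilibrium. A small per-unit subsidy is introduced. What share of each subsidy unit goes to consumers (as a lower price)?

Consumer share = 1/3

For a small subsidy around the equilibrium, the benefit split depends on the relative slopes, which at a point are proportional to the elasticities.
Buyer share = εs/(εs + |εd|) = 0.2/(0.2 + 0.4) = 1/3; seller share = |εd|/(εs + |εd|) = 2/3.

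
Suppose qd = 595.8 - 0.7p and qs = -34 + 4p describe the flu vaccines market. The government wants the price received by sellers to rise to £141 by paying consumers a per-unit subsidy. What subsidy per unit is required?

Required subsidy s = £47 per unit

At a seller price of 141, quantity supplied is -34 + 4·141 = 530.
Buyers absorb 530 only when they pay pb with 595.8 − 0.7·pb = 530, i.e. pb = 94.
s = ps − pb = 141 − 94 = 47.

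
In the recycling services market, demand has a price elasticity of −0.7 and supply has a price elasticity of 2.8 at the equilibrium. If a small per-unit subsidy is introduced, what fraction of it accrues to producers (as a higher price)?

Producer share = 0.2

For a small subsidy around the equilibrium, the benefit split depends on the relative slopes, which at a point are proportional to the elasticities.
Buyer share = εs/(εs + |εd|) = 2.8/(2.8 + 0.7) = 0.8; seller share = |εd|/(εs + |εd|) = 0.2.
So producers capture 0.2 of the subsidy.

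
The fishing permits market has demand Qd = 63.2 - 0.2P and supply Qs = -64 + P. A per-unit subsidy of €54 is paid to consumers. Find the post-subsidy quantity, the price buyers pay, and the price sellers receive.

Q' = 51; buyers pay €61; sellers receive €115

Pre-subsidy: 63.2 - 0.2P = -64 + P gives P* = 106, Q* = 42.
With the rebate, buyers effectively pay Pb = Ps − 54, where Ps is the price sellers receive.
Demand in terms of Ps becomes Qd = 63.2 − 0.2(Ps − 54) = 74 - 0.2Ps. Setting this equal to supply: 74 - 0.2Ps = -64 + Ps, so Ps = 115.
Buyers pay Pb = 115 − 54 = 61; Q' = -64 + 1·115 = 51.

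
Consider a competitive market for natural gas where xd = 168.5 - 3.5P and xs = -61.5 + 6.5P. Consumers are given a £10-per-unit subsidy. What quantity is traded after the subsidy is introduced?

x' = 110.75

Pre-subsidy: 168.5 - 3.5P = -61.5 + 6.5P gives P* = 23, x* = 88.
With the rebate, buyers effectively pay Pb = Ps − 10, where Ps is the price sellers receive.
Demand in terms of Ps becomes xd = 168.5 − 3.5(Ps − 10) = 203.5 - 3.5Ps. Setting this equal to supply: 203.5 - 3.5Ps = -61.5 + 6.5Ps, so Ps = 26.5.
Buyers pay Pb = 26.5 − 10 = 16.5; x' = -61.5 + 6.5·26.5 = 110.75.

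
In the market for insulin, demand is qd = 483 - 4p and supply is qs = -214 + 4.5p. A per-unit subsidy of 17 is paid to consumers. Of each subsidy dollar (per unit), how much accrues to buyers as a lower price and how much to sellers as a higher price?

Buyers gain 9 per unit; sellers gain 8 per unit

Pre-subsidy: 483 - 4p = -214 + 4.5p gives p* = 82, q* = 155.
With the rebate, buyers effectively pay pb = ps − 17, where ps is the price sellers receive.
Demand in terms of ps becomes qd = 483 − 4(ps − 17) = 551 - 4ps. Setting this equal to supply: 551 - 4ps = -214 + 4.5ps, so ps = 90.
Buyers pay pb = 90 − 17 = 73; q' = -214 + 4.5·90 = 191.
Buyers' price falls by p* − pb = 82 − 73 = 9; sellers' price rises by ps − p* = 90 − 82 = 8.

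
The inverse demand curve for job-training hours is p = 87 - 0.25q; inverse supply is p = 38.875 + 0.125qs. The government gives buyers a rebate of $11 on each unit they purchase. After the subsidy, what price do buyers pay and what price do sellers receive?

Buyers pay 571/12; sellers receive 703/12

Pre-subsidy: 87 - 0.25q = 38.875 + 0.125q gives q* = 385/3 and p* = 659/12.
With the rebate, buyers effectively pay pb = ps − 11, where ps is the price sellers receive.
On the curves, pb = 87 - 0.25q and ps = 38.875 + 0.125q; the wedge ps − pb = 11 gives 38.875 + 0.125q − (87 - 0.25q) = 11, so q' = 473/3.
Then pb = 87 − 0.25·(473/3) = 571/12 and ps = 38.875 + 0.125·(473/3) = 703/12.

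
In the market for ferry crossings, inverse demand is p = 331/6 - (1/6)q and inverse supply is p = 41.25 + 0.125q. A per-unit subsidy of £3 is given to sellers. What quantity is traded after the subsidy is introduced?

Pre-subsidy: 331/6 - (1/6)q = 41.25 + 0.125q gives q* = 334/7 and p* = 661/14.
With the subsidy, sellers receive ps = pb + 3 for each unit, where pb is the price buyers pay.
On the curves, pb = 331/6 - (1/6)q and ps = 41.25 + 0.125q; the wedge ps − pb = 3 gives 41.25 + 0.125q − (331/6 - (1/6)q) = 3, so q' = 58.
Then pb = 331/6 − (1/6)·58 = 45.5 and ps = 41.25 + 0.125·58 = 48.5.

q' = 58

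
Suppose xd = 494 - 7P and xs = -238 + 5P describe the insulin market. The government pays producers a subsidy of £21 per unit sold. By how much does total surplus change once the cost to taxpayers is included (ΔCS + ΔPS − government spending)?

Net change in total surplus = -£643.125

Pre-subsidy: 494 - 7P = -238 + 5P gives P* = 61, x* = 67.
With the subsidy, sellers receive Ps = Pb + 21 for each unit, where Pb is the price buyers pay.
Supply in terms of Pb becomes xs = -238 + 5(Pb + 21) = -133 + 5Pb. Setting this equal to demand: 494 - 7Pb = -133 + 5Pb, so Pb = 52.25.
Sellers receive Ps = 52.25 + 21 = 73.25; x' = 494 − 7·52.25 = 128.25.
ΔCS = ½(67 + 128.25)(61 − 52.25) = 854.21875; ΔPS = ½(67 + 128.25)(73.25 − 61) = 1195.90625.
Government spending = 21 × 128.25 = 2693.25.
Net change = 854.21875 + 1195.90625 − 2693.25 = -643.125. The loss equals the DWL triangle ½·21·61.25.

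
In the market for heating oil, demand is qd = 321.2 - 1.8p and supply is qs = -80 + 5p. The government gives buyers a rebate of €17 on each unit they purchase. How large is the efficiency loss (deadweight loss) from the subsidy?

Pre-subsidy: 321.2 - 1.8p = -80 + 5p gives p* = 59, q* = 215.
With the rebate, buyers effectively pay pb = ps − 17, where ps is the price sellers receive.
Demand in terms of ps becomes qd = 321.2 − 1.8(ps − 17) = 351.8 - 1.8ps. Setting this equal to supply: 351.8 - 1.8ps = -80 + 5ps, so ps = 63.5.
Buyers pay pb = 63.5 − 17 = 46.5; q' = -80 + 5·63.5 = 237.5.
The subsidy expands output by 237.5 − 215 = 22.5 past the efficient level; on those units the gap between marginal cost and willingness to pay runs from 0 up to 17.
DWL = ½ × 17 × 22.5 = 191.25.

Deadweight loss = €191.25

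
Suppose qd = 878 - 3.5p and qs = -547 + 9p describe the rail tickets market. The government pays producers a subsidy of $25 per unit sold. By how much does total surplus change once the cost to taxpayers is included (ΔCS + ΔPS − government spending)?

Pre-subsidy: 878 - 3.5p = -547 + 9p gives p* = 114, q* = 479.
With the subsidy, sellers receive ps = pb + 25 for each unit, where pb is the price buyers pay.
Supply in terms of pb becomes qs = -547 + 9(pb + 25) = -322 + 9pb. Setting this equal to demand: 878 - 3.5pb = -322 + 9pb, so pb = 96.
Sellers receive ps = 96 + 25 = 121; q' = 878 − 3.5·96 = 542.
ΔCS = ½(479 + 542)(114 − 96) = 9189; ΔPS = ½(479 + 542)(121 − 114) = 3573.5.
Government spending = 25 × 542 = 13550.
Net change = 9189 + 3573.5 − 13550 = -787.5. The loss equals the DWL triangle ½·25·63.

Net change in total surplus = -$787.5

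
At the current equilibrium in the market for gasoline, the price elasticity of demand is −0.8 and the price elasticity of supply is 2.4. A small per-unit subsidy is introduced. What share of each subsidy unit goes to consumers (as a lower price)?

Consumer share = 0.75

For a small subsidy around the equilibrium, the benefit split depends on the relative slopes, which at a point are proportional to the elasticities.
Buyer share = εs/(εs + |εd|) = 2.4/(2.4 + 0.8) = 0.75; seller share = |εd|/(εs + |εd|) = 0.25.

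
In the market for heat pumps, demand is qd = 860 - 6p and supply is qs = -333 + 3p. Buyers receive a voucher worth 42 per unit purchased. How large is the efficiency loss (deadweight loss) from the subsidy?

Pre-subsidy: 860 - 6p = -333 + 3p gives p* = 1193/9, q* = 194/3.
With the rebate, buyers effectively pay pb = ps − 42, where ps is the price sellers receive.
Demand in terms of ps becomes qd = 860 − 6(ps − 42) = 1112 - 6ps. Setting this equal to supply: 1112 - 6ps = -333 + 3ps, so ps = 1445/9.
Buyers pay pb = 1445/9 − 42 = 1067/9; q' = -333 + 3·(1445/9) = 446/3.
The subsidy expands output by 446/3 − 194/3 = 84 past the efficient level; on those units the gap between marginal cost and willingness to pay runs from 0 up to 42.
DWL = ½ × 42 × 84 = 1764.

Deadweight loss = 1764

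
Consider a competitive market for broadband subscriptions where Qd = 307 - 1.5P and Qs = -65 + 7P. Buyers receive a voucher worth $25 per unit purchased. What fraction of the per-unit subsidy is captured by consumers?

Pre-subsidy: 307 - 1.5P = -65 + 7P gives P* = 744/17, Q* = 4103/17.
With the rebate, buyers effectively pay Pb = Ps − 25, where Ps is the price sellers receive.
Demand in terms of Ps becomes Qd = 307 − 1.5(Ps − 25) = 344.5 - 1.5Ps. Setting this equal to supply: 344.5 - 1.5Ps = -65 + 7Ps, so Ps = 819/17.
Buyers pay Pb = 819/17 − 25 = 394/17; Q' = -65 + 7·(819/17) = 4628/17.
Buyers' price falls by P* − Pb = 744/17 − 394/17 = 350/17; sellers' price rises by Ps − P* = 819/17 − 744/17 = 75/17.
So consumers capture (350/17)/25 = 14/17 of each unit of subsidy.

Consumer share = 14/17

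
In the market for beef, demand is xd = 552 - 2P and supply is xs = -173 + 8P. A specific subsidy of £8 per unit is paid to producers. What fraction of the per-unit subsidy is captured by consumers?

Pre-subsidy: 552 - 2P = -173 + 8P gives P* = 72.5, x* = 407.
With the subsidy, sellers receive Ps = Pb + 8 for each unit, where Pb is the price buyers pay.
Supply in terms of Pb becomes xs = -173 + 8(Pb + 8) = -109 + 8Pb. Setting this equal to demand: 552 - 2Pb = -109 + 8Pb, so Pb = 66.1.
Sellers receive Ps = 66.1 + 8 = 74.1; x' = 552 − 2·66.1 = 419.8.
Buyers' price falls by P* − Pb = 72.5 − 66.1 = 6.4; sellers' price rises by Ps − P* = 74.1 − 72.5 = 1.6.
So consumers capture 6.4/8 = 0.8 of each unit of subsidy.

Consumer share = 0.8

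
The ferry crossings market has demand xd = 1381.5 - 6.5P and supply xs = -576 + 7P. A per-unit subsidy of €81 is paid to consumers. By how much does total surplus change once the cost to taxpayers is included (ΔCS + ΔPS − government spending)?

Net change in total surplus = -€11056.5

Pre-subsidy: 1381.5 - 6.5P = -576 + 7P gives P* = 145, x* = 439.
With the rebate, buyers effectively pay Pb = Ps − 81, where Ps is the price sellers receive.
Demand in terms of Ps becomes xd = 1381.5 − 6.5(Ps − 81) = 1908 - 6.5Ps. Setting this equal to supply: 1908 - 6.5Ps = -576 + 7Ps, so Ps = 184.
Buyers pay Pb = 184 − 81 = 103; x' = -576 + 7·184 = 712.
ΔCS = ½(439 + 712)(145 − 103) = 24171; ΔPS = ½(439 + 712)(184 − 145) = 22444.5.
Government spending = 81 × 712 = 57672.
Net change = 24171 + 22444.5 − 57672 = -11056.5. The loss equals the DWL triangle ½·81·273.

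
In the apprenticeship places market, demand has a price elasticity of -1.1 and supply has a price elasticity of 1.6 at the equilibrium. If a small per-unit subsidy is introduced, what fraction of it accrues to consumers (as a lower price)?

For a small subsidy around the equilibrium, the benefit split depends on the relative slopes, which at a point are proportional to the elasticities.
Buyer share = εs/(εs + |εd|) = 1.6/(1.6 + 1.1) = 16/27; seller share = |εd|/(εs + |εd|) = 11/27.

Consumer share = 16/27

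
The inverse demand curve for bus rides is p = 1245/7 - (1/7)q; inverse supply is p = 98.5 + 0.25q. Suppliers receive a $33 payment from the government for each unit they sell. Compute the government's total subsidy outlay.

Government cost = $9438

Pre-subsidy: 1245/7 - (1/7)q = 98.5 + 0.25q gives q* = 202 and p* = 149.
With the subsidy, sellers receive ps = pb + 33 for each unit, where pb is the price buyers pay.
On the curves, pb = 1245/7 - (1/7)q and ps = 98.5 + 0.25q; the wedge ps − pb = 33 gives 98.5 + 0.25q − (1245/7 - (1/7)q) = 33, so q' = 286.
Then pb = 1245/7 − (1/7)·286 = 137 and ps = 98.5 + 0.25·286 = 170.
Government outlay = subsidy × quantity = 33 × 286 = 9438.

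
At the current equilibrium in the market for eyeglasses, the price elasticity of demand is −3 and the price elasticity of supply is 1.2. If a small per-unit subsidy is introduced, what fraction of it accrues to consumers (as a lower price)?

For a small subsidy around the equilibrium, the benefit split depends on the relative slopes, which at a point are proportional to the elasticities.
Buyer share = εs/(εs + |εd|) = 1.2/(1.2 + 3) = 2/7; seller share = |εd|/(εs + |εd|) = 5/7.

Consumer share = 2/7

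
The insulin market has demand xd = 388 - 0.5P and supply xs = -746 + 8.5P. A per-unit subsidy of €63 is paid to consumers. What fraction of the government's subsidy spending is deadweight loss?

DWL / government spending = 119/2838

Pre-subsidy: 388 - 0.5P = -746 + 8.5P gives P* = 126, x* = 325.
With the rebate, buyers effectively pay Pb = Ps − 63, where Ps is the price sellers receive.
Demand in terms of Ps becomes xd = 388 − 0.5(Ps − 63) = 419.5 - 0.5Ps. Setting this equal to supply: 419.5 - 0.5Ps = -746 + 8.5Ps, so Ps = 129.5.
Buyers pay Pb = 129.5 − 63 = 66.5; x' = -746 + 8.5·129.5 = 354.75.
ΔCS = ½(325 + 354.75)(126 − 66.5) = 20222.5625; ΔPS = ½(325 + 354.75)(129.5 − 126) = 1189.5625.
Government spending = 63 × 354.75 = 22349.25.
DWL = ½ × 63 × (354.75 − 325) = 937.125; fraction = 937.125 / 22349.25 = 119/2838.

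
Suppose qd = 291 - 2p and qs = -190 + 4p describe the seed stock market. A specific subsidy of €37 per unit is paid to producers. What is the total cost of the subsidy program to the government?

Government cost = €6660

Pre-subsidy: 291 - 2p = -190 + 4p gives p* = 481/6, q* = 392/3.
With the subsidy, sellers receive ps = pb + 37 for each unit, where pb is the price buyers pay.
Supply in terms of pb becomes qs = -190 + 4(pb + 37) = -42 + 4pb. Setting this equal to demand: 291 - 2pb = -42 + 4pb, so pb = 55.5.
Sellers receive ps = 55.5 + 37 = 92.5; q' = 291 − 2·55.5 = 180.
Government outlay = subsidy × quantity = 37 × 180 = 6660.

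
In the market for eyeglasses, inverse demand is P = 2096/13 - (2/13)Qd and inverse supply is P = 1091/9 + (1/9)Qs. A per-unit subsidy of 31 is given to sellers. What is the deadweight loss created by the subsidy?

Pre-subsidy: 2096/13 - (2/13)Q = 1091/9 + (1/9)Q gives Q* = 151 and P* = 138.
With the subsidy, sellers receive Ps = Pb + 31 for each unit, where Pb is the price buyers pay.
On the curves, Pb = 2096/13 - (2/13)Q and Ps = 1091/9 + (1/9)Q; the wedge Ps − Pb = 31 gives 1091/9 + (1/9)Q − (2096/13 - (2/13)Q) = 31, so Q' = 268.
Then Pb = 2096/13 − (2/13)·268 = 120 and Ps = 1091/9 + (1/9)·268 = 151.
The subsidy expands output by 268 − 151 = 117 past the efficient level; on those units the gap between marginal cost and willingness to pay runs from 0 up to 31.
DWL = ½ × 31 × 117 = 1813.5.

Deadweight loss = 1813.5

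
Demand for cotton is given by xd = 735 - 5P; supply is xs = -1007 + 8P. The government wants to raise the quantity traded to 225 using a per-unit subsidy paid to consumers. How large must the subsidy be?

Required subsidy s = 52 per unit

At x = 225, invert demand for the buyer price: Pb = (735 − 225)/5 = 102; invert supply for the seller price: Ps = (225 − (-1007))/8 = 154.
The subsidy must fill the gap: s = Ps − Pb = 154 − 102 = 52.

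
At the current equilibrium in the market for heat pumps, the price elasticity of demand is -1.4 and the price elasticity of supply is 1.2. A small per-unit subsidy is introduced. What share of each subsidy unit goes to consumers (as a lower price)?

For a small subsidy around the equilibrium, the benefit split depends on the relative slopes, which at a point are proportional to the elasticities.
Buyer share = εs/(εs + |εd|) = 1.2/(1.2 + 1.4) = 6/13; seller share = |εd|/(εs + |εd|) = 7/13.

Consumer share = 6/13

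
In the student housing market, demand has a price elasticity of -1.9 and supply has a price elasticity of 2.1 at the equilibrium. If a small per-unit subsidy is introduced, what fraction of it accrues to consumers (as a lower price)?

Consumer share = 0.525

For a small subsidy around the equilibrium, the benefit split depends on the relative slopes, which at a point are proportional to the elasticities.
Buyer share = εs/(εs + |εd|) = 2.1/(2.1 + 1.9) = 0.525; seller share = |εd|/(εs + |εd|) = 0.475.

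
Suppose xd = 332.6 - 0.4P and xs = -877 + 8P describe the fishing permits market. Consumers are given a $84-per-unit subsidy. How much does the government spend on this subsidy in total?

Government cost = $25788

Pre-subsidy: 332.6 - 0.4P = -877 + 8P gives P* = 144, x* = 275.
With the rebate, buyers effectively pay Pb = Ps − 84, where Ps is the price sellers receive.
Demand in terms of Ps becomes xd = 332.6 − 0.4(Ps − 84) = 366.2 - 0.4Ps. Setting this equal to supply: 366.2 - 0.4Ps = -877 + 8Ps, so Ps = 148.
Buyers pay Pb = 148 − 84 = 64; x' = -877 + 8·148 = 307.
Government outlay = subsidy × quantity = 84 × 307 = 25788.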